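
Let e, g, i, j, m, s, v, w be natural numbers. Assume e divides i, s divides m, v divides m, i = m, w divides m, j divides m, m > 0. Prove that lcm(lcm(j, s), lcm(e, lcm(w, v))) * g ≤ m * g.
j divides m and s divides m, hence lcm(j, s) divides m. Since i = m and e divides i, e divides m. w divides m and v divides m, therefore lcm(w, v) divides m. Since e divides m, lcm(e, lcm(w, v)) divides m. Since lcm(j, s) divides m, lcm(lcm(j, s), lcm(e, lcm(w, v))) divides m. Since m > 0, lcm(lcm(j, s), lcm(e, lcm(w, v))) ≤ m. By multiplying by a non-negative, lcm(lcm(j, s), lcm(e, lcm(w, v))) * g ≤ m * g.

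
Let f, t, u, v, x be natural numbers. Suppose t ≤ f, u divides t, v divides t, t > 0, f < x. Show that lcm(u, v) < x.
u divides t and v divides t, so lcm(u, v) divides t. Since t > 0, lcm(u, v) ≤ t. t ≤ f, so lcm(u, v) ≤ f. Since f < x, lcm(u, v) < x.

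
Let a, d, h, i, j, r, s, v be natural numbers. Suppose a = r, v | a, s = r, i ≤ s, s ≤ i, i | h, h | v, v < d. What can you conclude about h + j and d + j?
h + j < d + j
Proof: a = r and v | a, hence v | r. i ≤ s and s ≤ i, hence i = s. Since i | h, s | h. Since s = r, r | h. v | r, so v | h. From h | v, v = h. Since v < d, h < d. Then h + j < d + j.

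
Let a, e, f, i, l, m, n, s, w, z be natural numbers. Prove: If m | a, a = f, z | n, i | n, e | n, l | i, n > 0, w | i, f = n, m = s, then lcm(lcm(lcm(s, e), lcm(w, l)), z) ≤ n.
a = f and f = n, so a = n. Because m = s and m | a, s | a. a = n, so s | n. e | n, so lcm(s, e) | n. Because w | i and l | i, lcm(w, l) | i. i | n, so lcm(w, l) | n. lcm(s, e) | n, so lcm(lcm(s, e), lcm(w, l)) | n. Since z | n, lcm(lcm(lcm(s, e), lcm(w, l)), z) | n. n > 0, so lcm(lcm(lcm(s, e), lcm(w, l)), z) ≤ n.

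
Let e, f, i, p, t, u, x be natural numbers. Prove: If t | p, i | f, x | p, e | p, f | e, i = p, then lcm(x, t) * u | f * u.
i = p and i | f, so p | f. f | e and e | p, so f | p. p | f, so p = f. Since x | p and t | p, lcm(x, t) | p. p = f, so lcm(x, t) | f. Then lcm(x, t) * u | f * u.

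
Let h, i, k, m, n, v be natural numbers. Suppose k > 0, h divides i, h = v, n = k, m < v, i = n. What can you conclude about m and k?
m < k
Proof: Since i = n and n = k, i = k. From h = v and h divides i, v divides i. i = k, so v divides k. Since k > 0, v ≤ k. m < v, so m < k.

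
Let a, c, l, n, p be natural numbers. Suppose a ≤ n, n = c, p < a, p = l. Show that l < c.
Since p < a and a ≤ n, p < n. Since n = c, p < c. p = l, so l < c.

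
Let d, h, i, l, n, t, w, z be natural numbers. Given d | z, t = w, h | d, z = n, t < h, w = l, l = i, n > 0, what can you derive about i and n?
i < n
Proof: t = w and w = l, therefore t = l. l = i, so t = i. Since t < h, i < h. z = n and d | z, therefore d | n. Since h | d, h | n. Since n > 0, h ≤ n. i < h, so i < n.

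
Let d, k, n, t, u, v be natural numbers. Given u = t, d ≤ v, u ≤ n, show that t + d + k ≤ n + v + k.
u = t and u ≤ n, hence t ≤ n. Since d ≤ v, d + k ≤ v + k. From t ≤ n, t + d + k ≤ n + v + k.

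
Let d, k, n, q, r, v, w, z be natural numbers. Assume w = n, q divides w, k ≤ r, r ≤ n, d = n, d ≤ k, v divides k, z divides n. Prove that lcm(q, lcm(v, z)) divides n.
w = n and q divides w, therefore q divides n. k ≤ r and r ≤ n, so k ≤ n. d = n and d ≤ k, therefore n ≤ k. k ≤ n, so k = n. Since v divides k, v divides n. Since z divides n, lcm(v, z) divides n. Since q divides n, lcm(q, lcm(v, z)) divides n.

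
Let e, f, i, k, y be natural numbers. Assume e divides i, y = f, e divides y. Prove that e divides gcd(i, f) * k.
y = f and e divides y, therefore e divides f. e divides i, so e divides gcd(i, f). Then e divides gcd(i, f) * k.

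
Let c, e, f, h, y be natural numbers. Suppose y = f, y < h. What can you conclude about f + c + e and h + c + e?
f + c + e < h + c + e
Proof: From y = f and y < h, f < h. Then f + c < h + c. Then f + c + e < h + c + e.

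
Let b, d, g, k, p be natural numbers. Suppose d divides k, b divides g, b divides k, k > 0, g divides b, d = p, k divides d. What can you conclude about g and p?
g ≤ p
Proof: From k divides d and d divides k, k = d. Since d = p, k = p. b divides g and g divides b, hence b = g. b divides k and k > 0, thus b ≤ k. b = g, so g ≤ k. Since k = p, g ≤ p.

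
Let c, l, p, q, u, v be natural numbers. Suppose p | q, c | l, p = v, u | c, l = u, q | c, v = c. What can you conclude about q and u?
q = u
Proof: Since p = v and p | q, v | q. v = c, so c | q. q | c, so q = c. Because l = u and c | l, c | u. Since u | c, c = u. Since q = c, q = u.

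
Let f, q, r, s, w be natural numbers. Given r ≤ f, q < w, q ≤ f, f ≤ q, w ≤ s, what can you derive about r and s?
r < s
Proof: q ≤ f and f ≤ q, thus q = f. q < w and w ≤ s, thus q < s. Because q = f, f < s. r ≤ f, so r < s.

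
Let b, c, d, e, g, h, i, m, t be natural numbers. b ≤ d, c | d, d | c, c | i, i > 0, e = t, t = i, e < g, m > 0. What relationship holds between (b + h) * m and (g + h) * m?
(b + h) * m < (g + h) * m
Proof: c | d and d | c, hence c = d. From c | i, d | i. i > 0, so d ≤ i. b ≤ d, so b ≤ i. e = t and t = i, so e = i. e < g, so i < g. b ≤ i, so b < g. Then b + h < g + h. From m > 0, (b + h) * m < (g + h) * m.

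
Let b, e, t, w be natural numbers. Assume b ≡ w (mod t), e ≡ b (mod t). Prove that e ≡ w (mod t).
e ≡ b (mod t) and b ≡ w (mod t). By transitivity, e ≡ w (mod t).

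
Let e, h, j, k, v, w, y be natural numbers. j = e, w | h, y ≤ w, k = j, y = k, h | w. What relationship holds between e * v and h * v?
e * v ≤ h * v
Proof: Because y = k and k = j, y = j. j = e, so y = e. Since w | h and h | w, w = h. Since y ≤ w, y ≤ h. y = e, so e ≤ h. Then e * v ≤ h * v.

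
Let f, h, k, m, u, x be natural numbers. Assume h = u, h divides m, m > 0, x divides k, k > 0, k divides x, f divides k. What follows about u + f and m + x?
u + f ≤ m + x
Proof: h divides m and m > 0, so h ≤ m. h = u, so u ≤ m. Because k divides x and x divides k, k = x. f divides k and k > 0, thus f ≤ k. Since k = x, f ≤ x. u ≤ m, so u + f ≤ m + x.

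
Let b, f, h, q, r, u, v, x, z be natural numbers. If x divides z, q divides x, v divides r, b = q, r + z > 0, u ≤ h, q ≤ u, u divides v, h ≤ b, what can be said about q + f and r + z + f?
q + f ≤ r + z + f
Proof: u ≤ h and h ≤ b, so u ≤ b. b = q, so u ≤ q. Since q ≤ u, u = q. u divides v and v divides r, hence u divides r. From u = q, q divides r. From q divides x and x divides z, q divides z. Since q divides r, q divides r + z. From r + z > 0, q ≤ r + z. Then q + f ≤ r + z + f.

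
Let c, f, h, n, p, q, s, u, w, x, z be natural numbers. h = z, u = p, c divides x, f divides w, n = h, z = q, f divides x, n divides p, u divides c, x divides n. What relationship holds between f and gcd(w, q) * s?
f divides gcd(w, q) * s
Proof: Because n = h and h = z, n = z. z = q, so n = q. Since u = p and u divides c, p divides c. Since n divides p, n divides c. Since c divides x, n divides x. From x divides n, x = n. f divides x, so f divides n. Since n = q, f divides q. Since f divides w, f divides gcd(w, q). Then f divides gcd(w, q) * s.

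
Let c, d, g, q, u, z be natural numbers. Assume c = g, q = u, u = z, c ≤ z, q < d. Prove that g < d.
c = g and c ≤ z, therefore g ≤ z. From q = u and u = z, q = z. q < d, so z < d. g ≤ z, so g < d.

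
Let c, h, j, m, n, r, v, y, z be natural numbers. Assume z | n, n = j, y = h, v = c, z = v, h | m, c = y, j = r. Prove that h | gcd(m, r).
c = y and y = h, thus c = h. From z = v and v = c, z = c. Because n = j and z | n, z | j. z = c, so c | j. j = r, so c | r. c = h, so h | r. h | m, so h | gcd(m, r).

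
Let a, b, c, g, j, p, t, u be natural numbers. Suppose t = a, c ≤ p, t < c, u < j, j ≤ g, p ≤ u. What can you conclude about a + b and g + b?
a + b < g + b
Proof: From t = a and t < c, a < c. c ≤ p, so a < p. u < j and j ≤ g, so u < g. Since p ≤ u, p < g. Since a < p, a < g. Then a + b < g + b.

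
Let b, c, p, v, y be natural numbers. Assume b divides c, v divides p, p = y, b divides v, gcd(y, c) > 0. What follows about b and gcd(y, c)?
b ≤ gcd(y, c)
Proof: p = y and v divides p, so v divides y. Since b divides v, b divides y. Since b divides c, b divides gcd(y, c). gcd(y, c) > 0, so b ≤ gcd(y, c).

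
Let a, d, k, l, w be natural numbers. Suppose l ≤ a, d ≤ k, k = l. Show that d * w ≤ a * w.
Since k = l and d ≤ k, d ≤ l. l ≤ a, so d ≤ a. Then d * w ≤ a * w.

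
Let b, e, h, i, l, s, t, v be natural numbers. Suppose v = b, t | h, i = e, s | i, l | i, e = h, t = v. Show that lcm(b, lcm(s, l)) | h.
From t = v and v = b, t = b. Since t | h, b | h. i = e and e = h, thus i = h. Since s | i and l | i, lcm(s, l) | i. i = h, so lcm(s, l) | h. b | h, so lcm(b, lcm(s, l)) | h.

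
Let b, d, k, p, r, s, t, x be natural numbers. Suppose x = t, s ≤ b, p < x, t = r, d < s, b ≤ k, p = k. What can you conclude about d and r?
d < r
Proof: From x = t and t = r, x = r. Because s ≤ b and b ≤ k, s ≤ k. Because p = k and p < x, k < x. s ≤ k, so s < x. x = r, so s < r. d < s, so d < r.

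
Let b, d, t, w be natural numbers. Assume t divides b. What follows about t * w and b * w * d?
t * w divides b * w * d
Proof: Since t divides b, t * w divides b * w. Then t * w divides b * w * d.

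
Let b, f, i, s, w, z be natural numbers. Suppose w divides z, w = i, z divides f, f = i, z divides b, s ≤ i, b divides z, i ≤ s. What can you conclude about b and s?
b = s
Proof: Because b divides z and z divides b, b = z. Because f = i and z divides f, z divides i. w = i and w divides z, thus i divides z. z divides i, so z = i. b = z, so b = i. i ≤ s and s ≤ i, therefore i = s. b = i, so b = s.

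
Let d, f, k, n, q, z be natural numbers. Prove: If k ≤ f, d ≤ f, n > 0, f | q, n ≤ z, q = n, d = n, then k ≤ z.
Since q = n and f | q, f | n. n > 0, so f ≤ n. Since d = n and d ≤ f, n ≤ f. f ≤ n, so f = n. Since k ≤ f, k ≤ n. Because n ≤ z, k ≤ z.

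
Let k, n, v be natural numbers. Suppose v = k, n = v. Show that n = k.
n = v and v = k. By transitivity, n = k.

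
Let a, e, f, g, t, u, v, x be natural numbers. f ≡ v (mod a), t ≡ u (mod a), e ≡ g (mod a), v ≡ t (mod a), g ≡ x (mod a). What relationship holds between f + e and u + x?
f + e ≡ u + x (mod a)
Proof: f ≡ v (mod a) and v ≡ t (mod a), therefore f ≡ t (mod a). Since t ≡ u (mod a), f ≡ u (mod a). e ≡ g (mod a) and g ≡ x (mod a), thus e ≡ x (mod a). Combining with f ≡ u (mod a), by adding congruences, f + e ≡ u + x (mod a).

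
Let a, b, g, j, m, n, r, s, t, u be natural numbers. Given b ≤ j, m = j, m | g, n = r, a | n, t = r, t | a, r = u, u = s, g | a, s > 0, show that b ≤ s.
From m = j and m | g, j | g. Since n = r and a | n, a | r. Since t = r and t | a, r | a. a | r, so a = r. Since r = u and u = s, r = s. Since a = r, a = s. From g | a, g | s. j | g, so j | s. s > 0, so j ≤ s. From b ≤ j, b ≤ s.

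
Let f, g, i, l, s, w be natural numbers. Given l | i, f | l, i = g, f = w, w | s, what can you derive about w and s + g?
w | s + g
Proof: f = w and f | l, hence w | l. Because l | i, w | i. i = g, so w | g. Since w | s, w | s + g.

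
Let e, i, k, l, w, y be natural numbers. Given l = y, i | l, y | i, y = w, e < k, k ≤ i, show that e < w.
Since l = y and i | l, i | y. Since y | i, i = y. y = w, so i = w. e < k and k ≤ i, so e < i. i = w, so e < w.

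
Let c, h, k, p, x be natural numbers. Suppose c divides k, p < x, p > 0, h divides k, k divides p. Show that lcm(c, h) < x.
c divides k and h divides k, therefore lcm(c, h) divides k. Since k divides p, lcm(c, h) divides p. Since p > 0, lcm(c, h) ≤ p. p < x, so lcm(c, h) < x.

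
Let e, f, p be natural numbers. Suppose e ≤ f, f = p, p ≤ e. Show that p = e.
f = p and e ≤ f, hence e ≤ p. Because p ≤ e, p = e.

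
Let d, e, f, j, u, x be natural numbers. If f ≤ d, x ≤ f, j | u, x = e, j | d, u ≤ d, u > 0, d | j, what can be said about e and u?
e ≤ u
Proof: j | d and d | j, hence j = d. j | u, so d | u. u > 0, so d ≤ u. Since u ≤ d, d = u. x = e and x ≤ f, thus e ≤ f. f ≤ d, so e ≤ d. Because d = u, e ≤ u.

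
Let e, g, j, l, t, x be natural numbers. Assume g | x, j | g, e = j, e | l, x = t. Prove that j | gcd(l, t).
Since e = j and e | l, j | l. From j | g and g | x, j | x. Since x = t, j | t. j | l, so j | gcd(l, t).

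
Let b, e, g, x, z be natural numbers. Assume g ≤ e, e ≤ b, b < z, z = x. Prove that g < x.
e ≤ b and b < z, so e < z. g ≤ e, so g < z. Since z = x, g < x.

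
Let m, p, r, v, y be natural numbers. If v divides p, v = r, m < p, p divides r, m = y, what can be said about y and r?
y < r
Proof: Because v = r and v divides p, r divides p. Since p divides r, p = r. From m = y and m < p, y < p. From p = r, y < r.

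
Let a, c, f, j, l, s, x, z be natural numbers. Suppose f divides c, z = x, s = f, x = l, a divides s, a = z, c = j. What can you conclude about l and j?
l divides j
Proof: Since a = z and a divides s, z divides s. s = f, so z divides f. z = x, so x divides f. c = j and f divides c, therefore f divides j. Since x divides f, x divides j. x = l, so l divides j.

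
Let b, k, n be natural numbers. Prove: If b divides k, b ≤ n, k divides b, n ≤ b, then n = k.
n ≤ b and b ≤ n, so n = b. b divides k and k divides b, thus b = k. Since n = b, n = k.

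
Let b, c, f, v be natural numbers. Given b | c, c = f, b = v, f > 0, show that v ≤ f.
c = f and b | c, therefore b | f. f > 0, so b ≤ f. Because b = v, v ≤ f.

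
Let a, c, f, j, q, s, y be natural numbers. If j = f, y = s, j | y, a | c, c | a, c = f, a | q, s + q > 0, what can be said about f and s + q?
f ≤ s + q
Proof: y = s and j | y, hence j | s. Since j = f, f | s. a | c and c | a, hence a = c. Because c = f, a = f. Since a | q, f | q. f | s, so f | s + q. s + q > 0, so f ≤ s + q.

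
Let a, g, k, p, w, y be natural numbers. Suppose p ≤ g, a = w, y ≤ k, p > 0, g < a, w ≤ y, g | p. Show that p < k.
g | p and p > 0, thus g ≤ p. Since p ≤ g, g = p. Since a = w and g < a, g < w. From g = p, p < w. Because w ≤ y and y ≤ k, w ≤ k. Since p < w, p < k.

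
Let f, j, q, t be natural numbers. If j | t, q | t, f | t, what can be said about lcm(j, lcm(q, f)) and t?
lcm(j, lcm(q, f)) | t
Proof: Because q | t and f | t, lcm(q, f) | t. j | t, so lcm(j, lcm(q, f)) | t.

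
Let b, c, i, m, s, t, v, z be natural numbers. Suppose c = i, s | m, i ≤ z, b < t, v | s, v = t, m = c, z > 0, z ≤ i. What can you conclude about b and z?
b < z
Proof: i ≤ z and z ≤ i, so i = z. m = c and s | m, thus s | c. c = i, so s | i. v | s, so v | i. i = z, so v | z. v = t, so t | z. Since z > 0, t ≤ z. From b < t, b < z.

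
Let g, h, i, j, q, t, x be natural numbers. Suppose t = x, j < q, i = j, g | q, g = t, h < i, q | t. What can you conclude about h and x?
h < x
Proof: g = t and g | q, therefore t | q. q | t, so q = t. Because t = x, q = x. From i = j and h < i, h < j. j < q, so h < q. Because q = x, h < x.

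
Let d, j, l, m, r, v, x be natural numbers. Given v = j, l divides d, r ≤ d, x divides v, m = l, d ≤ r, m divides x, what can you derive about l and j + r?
l divides j + r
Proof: Since v = j and x divides v, x divides j. m divides x, so m divides j. Since m = l, l divides j. d ≤ r and r ≤ d, so d = r. From l divides d, l divides r. l divides j, so l divides j + r.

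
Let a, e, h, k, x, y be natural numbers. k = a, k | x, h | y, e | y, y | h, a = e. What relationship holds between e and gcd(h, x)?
e | gcd(h, x)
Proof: y | h and h | y, so y = h. Since e | y, e | h. Because k = a and a = e, k = e. Since k | x, e | x. Because e | h, e | gcd(h, x).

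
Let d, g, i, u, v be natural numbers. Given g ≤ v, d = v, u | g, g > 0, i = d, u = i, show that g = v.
i = d and d = v, thus i = v. Since u = i, u = v. Since u | g, v | g. From g > 0, v ≤ g. From g ≤ v, g = v.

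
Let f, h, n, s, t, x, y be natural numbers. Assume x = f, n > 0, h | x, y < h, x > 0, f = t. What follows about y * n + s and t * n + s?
y * n + s < t * n + s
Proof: h | x and x > 0, therefore h ≤ x. Since y < h, y < x. x = f, so y < f. f = t, so y < t. Since n > 0, y * n < t * n. Then y * n + s < t * n + s.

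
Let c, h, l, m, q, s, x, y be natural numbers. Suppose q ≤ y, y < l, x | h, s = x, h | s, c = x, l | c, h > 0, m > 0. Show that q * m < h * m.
Since q ≤ y and y < l, q < l. From s = x and h | s, h | x. x | h, so x = h. Since c = x and l | c, l | x. Since x = h, l | h. h > 0, so l ≤ h. From q < l, q < h. Since m > 0, q * m < h * m.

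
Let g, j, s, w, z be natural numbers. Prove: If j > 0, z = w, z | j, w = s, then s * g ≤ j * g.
Since z = w and w = s, z = s. Since z | j and j > 0, z ≤ j. z = s, so s ≤ j. Then s * g ≤ j * g.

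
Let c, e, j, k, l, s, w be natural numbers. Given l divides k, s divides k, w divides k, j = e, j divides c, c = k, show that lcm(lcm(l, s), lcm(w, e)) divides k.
Because l divides k and s divides k, lcm(l, s) divides k. c = k and j divides c, thus j divides k. From j = e, e divides k. w divides k, so lcm(w, e) divides k. Since lcm(l, s) divides k, lcm(lcm(l, s), lcm(w, e)) divides k.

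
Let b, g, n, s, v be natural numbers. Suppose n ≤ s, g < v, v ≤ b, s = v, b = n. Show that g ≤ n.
From b = n and v ≤ b, v ≤ n. Because s = v and n ≤ s, n ≤ v. Since v ≤ n, v = n. g < v, so g < n. Then g ≤ n.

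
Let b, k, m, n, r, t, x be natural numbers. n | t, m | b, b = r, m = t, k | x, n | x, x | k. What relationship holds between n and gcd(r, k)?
n | gcd(r, k)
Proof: m = t and m | b, therefore t | b. b = r, so t | r. n | t, so n | r. x | k and k | x, thus x = k. n | x, so n | k. n | r, so n | gcd(r, k).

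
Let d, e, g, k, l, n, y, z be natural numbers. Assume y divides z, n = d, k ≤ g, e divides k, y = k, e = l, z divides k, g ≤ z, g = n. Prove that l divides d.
g = n and n = d, hence g = d. y = k and y divides z, thus k divides z. Since z divides k, z = k. g ≤ z, so g ≤ k. k ≤ g, so k = g. Since e divides k, e divides g. Since g = d, e divides d. From e = l, l divides d.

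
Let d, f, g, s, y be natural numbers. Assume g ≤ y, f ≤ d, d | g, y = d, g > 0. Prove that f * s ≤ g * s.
Because d | g and g > 0, d ≤ g. y = d and g ≤ y, hence g ≤ d. Since d ≤ g, d = g. Because f ≤ d, f ≤ g. Then f * s ≤ g * s.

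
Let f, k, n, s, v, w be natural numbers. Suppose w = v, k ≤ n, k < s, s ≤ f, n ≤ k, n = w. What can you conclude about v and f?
v < f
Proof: Since k ≤ n and n ≤ k, k = n. n = w, so k = w. w = v, so k = v. k < s and s ≤ f, so k < f. k = v, so v < f.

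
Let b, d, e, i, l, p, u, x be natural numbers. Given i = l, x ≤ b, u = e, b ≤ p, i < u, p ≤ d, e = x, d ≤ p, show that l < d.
Since u = e and e = x, u = x. Since i < u, i < x. i = l, so l < x. p ≤ d and d ≤ p, thus p = d. x ≤ b and b ≤ p, thus x ≤ p. p = d, so x ≤ d. l < x, so l < d.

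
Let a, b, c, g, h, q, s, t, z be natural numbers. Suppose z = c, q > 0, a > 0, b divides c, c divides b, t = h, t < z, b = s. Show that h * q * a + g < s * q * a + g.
Because c divides b and b divides c, c = b. Since z = c, z = b. Since t = h and t < z, h < z. Since z = b, h < b. Since b = s, h < s. From q > 0, by multiplying by a positive, h * q < s * q. Using a > 0, by multiplying by a positive, h * q * a < s * q * a. Then h * q * a + g < s * q * a + g.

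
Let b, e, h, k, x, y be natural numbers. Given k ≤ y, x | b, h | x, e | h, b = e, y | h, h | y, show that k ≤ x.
Because y | h and h | y, y = h. Because b = e and x | b, x | e. Since e | h, x | h. Since h | x, h = x. y = h, so y = x. k ≤ y, so k ≤ x.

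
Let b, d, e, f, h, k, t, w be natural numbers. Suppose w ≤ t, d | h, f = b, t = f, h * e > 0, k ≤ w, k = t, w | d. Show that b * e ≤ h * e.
k = t and k ≤ w, hence t ≤ w. Since w ≤ t, w = t. Since t = f and f = b, t = b. From w = t, w = b. w | d and d | h, therefore w | h. Since w = b, b | h. Then b * e | h * e. Since h * e > 0, b * e ≤ h * e.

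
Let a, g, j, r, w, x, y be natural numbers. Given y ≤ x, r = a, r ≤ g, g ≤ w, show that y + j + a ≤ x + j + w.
From y ≤ x, y + j ≤ x + j. r ≤ g and g ≤ w, so r ≤ w. Since r = a, a ≤ w. Since y + j ≤ x + j, y + j + a ≤ x + j + w.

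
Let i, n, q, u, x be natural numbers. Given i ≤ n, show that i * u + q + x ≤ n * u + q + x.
From i ≤ n, by multiplying by a non-negative, i * u ≤ n * u. Then i * u + q ≤ n * u + q. Then i * u + q + x ≤ n * u + q + x.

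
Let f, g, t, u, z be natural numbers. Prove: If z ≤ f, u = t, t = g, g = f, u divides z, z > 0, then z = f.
From t = g and g = f, t = f. u = t, so u = f. u divides z, so f divides z. From z > 0, f ≤ z. Since z ≤ f, z = f.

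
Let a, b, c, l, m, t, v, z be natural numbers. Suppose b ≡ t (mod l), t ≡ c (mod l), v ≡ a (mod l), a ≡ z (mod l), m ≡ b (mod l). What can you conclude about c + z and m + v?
c + z ≡ m + v (mod l)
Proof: From m ≡ b (mod l) and b ≡ t (mod l), m ≡ t (mod l). Since t ≡ c (mod l), m ≡ c (mod l). v ≡ a (mod l) and a ≡ z (mod l), hence v ≡ z (mod l). m ≡ c (mod l), so m + v ≡ c + z (mod l). Then c + z ≡ m + v (mod l).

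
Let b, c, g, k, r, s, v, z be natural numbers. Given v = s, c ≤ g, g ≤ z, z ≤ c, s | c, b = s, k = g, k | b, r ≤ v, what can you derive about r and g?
r ≤ g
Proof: g ≤ z and z ≤ c, so g ≤ c. c ≤ g, so c = g. Since s | c, s | g. k = g and k | b, thus g | b. Since b = s, g | s. Since s | g, s = g. From v = s, v = g. r ≤ v, so r ≤ g.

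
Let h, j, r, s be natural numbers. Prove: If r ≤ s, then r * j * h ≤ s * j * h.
Because r ≤ s, r * j ≤ s * j. Then r * j * h ≤ s * j * h.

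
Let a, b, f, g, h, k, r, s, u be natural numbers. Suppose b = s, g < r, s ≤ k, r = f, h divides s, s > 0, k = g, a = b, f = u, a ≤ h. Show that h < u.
Because r = f and f = u, r = u. a = b and a ≤ h, so b ≤ h. b = s, so s ≤ h. Since h divides s and s > 0, h ≤ s. s ≤ h, so s = h. Since k = g and s ≤ k, s ≤ g. g < r, so s < r. From s = h, h < r. r = u, so h < u.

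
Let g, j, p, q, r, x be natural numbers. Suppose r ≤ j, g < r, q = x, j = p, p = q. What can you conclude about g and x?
g < x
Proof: p = q and q = x, so p = x. From g < r and r ≤ j, g < j. j = p, so g < p. p = x, so g < x.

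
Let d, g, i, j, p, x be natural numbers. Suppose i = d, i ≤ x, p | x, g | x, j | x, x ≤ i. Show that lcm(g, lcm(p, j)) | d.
x ≤ i and i ≤ x, thus x = i. i = d, so x = d. p | x and j | x, therefore lcm(p, j) | x. Since g | x, lcm(g, lcm(p, j)) | x. x = d, so lcm(g, lcm(p, j)) | d.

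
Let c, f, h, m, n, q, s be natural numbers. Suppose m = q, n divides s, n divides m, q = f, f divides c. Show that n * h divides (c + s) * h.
m = q and n divides m, hence n divides q. q = f, so n divides f. Since f divides c, n divides c. Since n divides s, n divides c + s. Then n * h divides (c + s) * h.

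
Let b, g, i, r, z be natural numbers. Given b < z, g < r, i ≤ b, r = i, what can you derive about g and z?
g < z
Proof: From r = i and g < r, g < i. Because i ≤ b and b < z, i < z. g < i, so g < z.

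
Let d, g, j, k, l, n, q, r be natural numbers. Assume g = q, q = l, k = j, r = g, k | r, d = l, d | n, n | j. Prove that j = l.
Since g = q and q = l, g = l. r = g and k | r, hence k | g. Since k = j, j | g. Since g = l, j | l. d | n and n | j, thus d | j. Because d = l, l | j. Since j | l, j = l.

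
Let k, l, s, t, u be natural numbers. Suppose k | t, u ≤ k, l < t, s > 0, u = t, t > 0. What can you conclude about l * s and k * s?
l * s < k * s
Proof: u = t and u ≤ k, so t ≤ k. k | t and t > 0, so k ≤ t. t ≤ k, so t = k. l < t, so l < k. s > 0, so l * s < k * s.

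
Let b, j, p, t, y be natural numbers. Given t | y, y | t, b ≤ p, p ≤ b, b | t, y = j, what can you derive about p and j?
p | j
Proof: Because t | y and y | t, t = y. y = j, so t = j. b ≤ p and p ≤ b, thus b = p. b | t, so p | t. t = j, so p | j.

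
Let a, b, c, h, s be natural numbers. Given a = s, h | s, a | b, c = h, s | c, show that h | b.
Since c = h and s | c, s | h. Since h | s, s = h. a = s, so a = h. Since a | b, h | b.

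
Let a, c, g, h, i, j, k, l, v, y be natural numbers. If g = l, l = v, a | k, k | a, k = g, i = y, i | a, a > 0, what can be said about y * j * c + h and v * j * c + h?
y * j * c + h ≤ v * j * c + h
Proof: g = l and l = v, so g = v. Because a | k and k | a, a = k. Since k = g, a = g. Since i | a and a > 0, i ≤ a. i = y, so y ≤ a. a = g, so y ≤ g. From g = v, y ≤ v. Then y * j ≤ v * j. Then y * j * c ≤ v * j * c. Then y * j * c + h ≤ v * j * c + h.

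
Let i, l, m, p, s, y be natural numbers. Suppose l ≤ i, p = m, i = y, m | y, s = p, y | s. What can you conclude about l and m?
l ≤ m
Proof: From s = p and y | s, y | p. Since p = m, y | m. Since m | y, y = m. i = y, so i = m. Since l ≤ i, l ≤ m.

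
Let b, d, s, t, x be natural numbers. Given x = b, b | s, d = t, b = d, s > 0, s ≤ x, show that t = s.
x = b and s ≤ x, hence s ≤ b. Because b | s and s > 0, b ≤ s. Since s ≤ b, s = b. Since b = d, s = d. Since d = t, s = t. Then t = s.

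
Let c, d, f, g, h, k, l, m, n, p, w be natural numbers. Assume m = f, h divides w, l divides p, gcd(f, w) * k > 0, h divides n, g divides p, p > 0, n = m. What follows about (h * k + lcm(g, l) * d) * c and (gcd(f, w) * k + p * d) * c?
(h * k + lcm(g, l) * d) * c ≤ (gcd(f, w) * k + p * d) * c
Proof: n = m and m = f, therefore n = f. Because h divides n, h divides f. Since h divides w, h divides gcd(f, w). Then h * k divides gcd(f, w) * k. Since gcd(f, w) * k > 0, h * k ≤ gcd(f, w) * k. g divides p and l divides p, therefore lcm(g, l) divides p. Since p > 0, lcm(g, l) ≤ p. By multiplying by a non-negative, lcm(g, l) * d ≤ p * d. Since h * k ≤ gcd(f, w) * k, h * k + lcm(g, l) * d ≤ gcd(f, w) * k + p * d. By multiplying by a non-negative, (h * k + lcm(g, l) * d) * c ≤ (gcd(f, w) * k + p * d) * c.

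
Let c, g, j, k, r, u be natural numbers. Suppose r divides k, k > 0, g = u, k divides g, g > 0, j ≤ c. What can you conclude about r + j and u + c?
r + j ≤ u + c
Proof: Because r divides k and k > 0, r ≤ k. k divides g and g > 0, thus k ≤ g. g = u, so k ≤ u. Since r ≤ k, r ≤ u. Since j ≤ c, r + j ≤ u + c.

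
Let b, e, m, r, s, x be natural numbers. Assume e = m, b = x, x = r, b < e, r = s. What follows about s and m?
s < m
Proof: From x = r and r = s, x = s. b = x and b < e, therefore x < e. Since e = m, x < m. x = s, so s < m.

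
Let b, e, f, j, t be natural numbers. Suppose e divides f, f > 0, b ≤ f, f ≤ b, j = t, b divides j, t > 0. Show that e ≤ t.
Since e divides f and f > 0, e ≤ f. b ≤ f and f ≤ b, hence b = f. j = t and b divides j, so b divides t. From b = f, f divides t. Since t > 0, f ≤ t. Since e ≤ f, e ≤ t.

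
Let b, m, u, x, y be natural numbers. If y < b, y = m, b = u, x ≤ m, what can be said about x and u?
x < u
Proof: y = m and y < b, so m < b. x ≤ m, so x < b. b = u, so x < u.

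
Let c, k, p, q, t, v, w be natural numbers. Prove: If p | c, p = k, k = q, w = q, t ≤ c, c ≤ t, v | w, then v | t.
Because w = q and v | w, v | q. Because c ≤ t and t ≤ c, c = t. p = k and p | c, therefore k | c. Since c = t, k | t. k = q, so q | t. Since v | q, v | t.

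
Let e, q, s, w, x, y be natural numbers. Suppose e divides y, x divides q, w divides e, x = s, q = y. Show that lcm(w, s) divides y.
w divides e and e divides y, hence w divides y. Because x = s and x divides q, s divides q. q = y, so s divides y. w divides y, so lcm(w, s) divides y.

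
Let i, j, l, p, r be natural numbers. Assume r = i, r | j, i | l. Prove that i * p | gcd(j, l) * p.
r = i and r | j, therefore i | j. From i | l, i | gcd(j, l). Then i * p | gcd(j, l) * p.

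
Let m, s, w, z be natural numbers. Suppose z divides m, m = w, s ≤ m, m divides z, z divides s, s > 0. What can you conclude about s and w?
s = w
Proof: z divides m and m divides z, hence z = m. z divides s, so m divides s. s > 0, so m ≤ s. Since s ≤ m, s = m. m = w, so s = w.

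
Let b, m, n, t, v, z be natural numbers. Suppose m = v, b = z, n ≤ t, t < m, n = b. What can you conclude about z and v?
z < v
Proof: Since n = b and n ≤ t, b ≤ t. t < m, so b < m. From m = v, b < v. b = z, so z < v.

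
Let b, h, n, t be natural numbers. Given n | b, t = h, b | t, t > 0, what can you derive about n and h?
n ≤ h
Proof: n | b and b | t, so n | t. Since t > 0, n ≤ t. Since t = h, n ≤ h.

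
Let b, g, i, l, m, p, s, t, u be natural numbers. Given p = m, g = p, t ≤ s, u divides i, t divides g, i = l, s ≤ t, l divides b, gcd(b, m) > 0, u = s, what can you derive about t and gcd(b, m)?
t ≤ gcd(b, m)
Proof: s ≤ t and t ≤ s, so s = t. Because i = l and u divides i, u divides l. Since u = s, s divides l. Since s = t, t divides l. l divides b, so t divides b. Because g = p and p = m, g = m. Because t divides g, t divides m. t divides b, so t divides gcd(b, m). gcd(b, m) > 0, so t ≤ gcd(b, m).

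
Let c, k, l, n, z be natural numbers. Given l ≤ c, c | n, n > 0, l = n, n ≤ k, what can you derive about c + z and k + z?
c + z ≤ k + z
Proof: Since l = n and l ≤ c, n ≤ c. c | n and n > 0, therefore c ≤ n. n ≤ c, so n = c. Since n ≤ k, c ≤ k. Then c + z ≤ k + z.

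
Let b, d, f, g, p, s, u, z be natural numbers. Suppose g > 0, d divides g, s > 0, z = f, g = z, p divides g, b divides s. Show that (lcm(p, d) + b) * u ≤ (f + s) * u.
Because g = z and z = f, g = f. p divides g and d divides g, so lcm(p, d) divides g. g > 0, so lcm(p, d) ≤ g. Since g = f, lcm(p, d) ≤ f. Since b divides s and s > 0, b ≤ s. Since lcm(p, d) ≤ f, lcm(p, d) + b ≤ f + s. By multiplying by a non-negative, (lcm(p, d) + b) * u ≤ (f + s) * u.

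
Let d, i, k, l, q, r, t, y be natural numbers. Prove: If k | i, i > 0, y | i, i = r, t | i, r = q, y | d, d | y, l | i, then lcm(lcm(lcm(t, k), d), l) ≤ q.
Since i = r and r = q, i = q. t | i and k | i, therefore lcm(t, k) | i. y | d and d | y, hence y = d. y | i, so d | i. lcm(t, k) | i, so lcm(lcm(t, k), d) | i. Since l | i, lcm(lcm(lcm(t, k), d), l) | i. i > 0, so lcm(lcm(lcm(t, k), d), l) ≤ i. Because i = q, lcm(lcm(lcm(t, k), d), l) ≤ q.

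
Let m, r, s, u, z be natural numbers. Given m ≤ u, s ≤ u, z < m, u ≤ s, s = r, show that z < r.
Since u ≤ s and s ≤ u, u = s. From s = r, u = r. z < m and m ≤ u, hence z < u. u = r, so z < r.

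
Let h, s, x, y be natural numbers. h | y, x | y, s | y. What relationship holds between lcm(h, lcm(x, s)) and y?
lcm(h, lcm(x, s)) | y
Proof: x | y and s | y, thus lcm(x, s) | y. Since h | y, lcm(h, lcm(x, s)) | y.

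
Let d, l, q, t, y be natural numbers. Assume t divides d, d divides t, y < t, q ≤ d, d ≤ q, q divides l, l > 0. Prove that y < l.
Because t divides d and d divides t, t = d. Since y < t, y < d. q ≤ d and d ≤ q, hence q = d. Since q divides l, d divides l. Since l > 0, d ≤ l. Since y < d, y < l.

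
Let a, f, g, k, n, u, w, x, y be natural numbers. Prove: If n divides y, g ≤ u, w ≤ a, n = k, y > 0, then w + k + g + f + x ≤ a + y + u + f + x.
From n = k and n divides y, k divides y. Since y > 0, k ≤ y. Since w ≤ a, w + k ≤ a + y. g ≤ u, so g + f ≤ u + f. w + k ≤ a + y, so w + k + g + f ≤ a + y + u + f. Then w + k + g + f + x ≤ a + y + u + f + x.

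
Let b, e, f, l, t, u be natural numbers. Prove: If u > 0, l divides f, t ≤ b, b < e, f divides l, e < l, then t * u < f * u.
Because t ≤ b and b < e, t < e. l divides f and f divides l, so l = f. Since e < l, e < f. t < e, so t < f. Combined with u > 0, by multiplying by a positive, t * u < f * u.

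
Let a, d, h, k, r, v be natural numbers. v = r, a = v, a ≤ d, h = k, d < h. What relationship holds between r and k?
r < k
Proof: From a = v and a ≤ d, v ≤ d. h = k and d < h, so d < k. Since v ≤ d, v < k. Since v = r, r < k.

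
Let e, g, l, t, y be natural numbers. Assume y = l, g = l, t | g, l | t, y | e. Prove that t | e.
Since g = l and t | g, t | l. l | t, so l = t. From y = l and y | e, l | e. Since l = t, t | e.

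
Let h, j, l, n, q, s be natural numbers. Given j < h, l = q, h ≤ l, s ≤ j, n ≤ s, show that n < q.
s ≤ j and j < h, so s < h. n ≤ s, so n < h. From h ≤ l, n < l. Since l = q, n < q.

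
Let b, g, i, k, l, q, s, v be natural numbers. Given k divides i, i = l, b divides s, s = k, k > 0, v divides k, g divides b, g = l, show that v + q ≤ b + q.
Since i = l and k divides i, k divides l. g = l and g divides b, therefore l divides b. Since k divides l, k divides b. s = k and b divides s, therefore b divides k. k divides b, so k = b. Because v divides k and k > 0, v ≤ k. k = b, so v ≤ b. Then v + q ≤ b + q.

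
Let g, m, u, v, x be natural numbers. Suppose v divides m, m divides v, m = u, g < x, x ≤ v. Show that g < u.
Because v divides m and m divides v, v = m. Because m = u, v = u. Because g < x and x ≤ v, g < v. v = u, so g < u.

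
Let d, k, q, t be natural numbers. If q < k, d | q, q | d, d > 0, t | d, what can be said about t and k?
t < k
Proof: d | q and q | d, therefore d = q. From t | d and d > 0, t ≤ d. d = q, so t ≤ q. q < k, so t < k.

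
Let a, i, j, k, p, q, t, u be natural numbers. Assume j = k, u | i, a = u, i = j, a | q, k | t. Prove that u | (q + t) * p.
a = u and a | q, thus u | q. From i = j and u | i, u | j. Because j = k, u | k. Since k | t, u | t. u | q, so u | q + t. Then u | (q + t) * p.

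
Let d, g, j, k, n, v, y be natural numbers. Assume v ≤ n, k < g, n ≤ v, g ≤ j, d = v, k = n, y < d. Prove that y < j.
v ≤ n and n ≤ v, so v = n. d = v, so d = n. Since y < d, y < n. k = n and k < g, hence n < g. g ≤ j, so n < j. y < n, so y < j.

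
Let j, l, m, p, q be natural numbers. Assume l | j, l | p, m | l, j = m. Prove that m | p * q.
j = m and l | j, therefore l | m. Since m | l, l = m. l | p, so m | p. Then m | p * q.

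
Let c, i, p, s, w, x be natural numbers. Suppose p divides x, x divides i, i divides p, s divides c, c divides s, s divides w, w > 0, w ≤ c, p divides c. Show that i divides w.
p divides x and x divides i, hence p divides i. Since i divides p, p = i. s divides c and c divides s, so s = c. s divides w, so c divides w. Since w > 0, c ≤ w. Since w ≤ c, c = w. Since p divides c, p divides w. Since p = i, i divides w.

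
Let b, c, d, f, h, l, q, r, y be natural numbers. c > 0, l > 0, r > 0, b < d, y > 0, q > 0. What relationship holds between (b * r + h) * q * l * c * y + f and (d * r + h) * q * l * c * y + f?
(b * r + h) * q * l * c * y + f < (d * r + h) * q * l * c * y + f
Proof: b < d and r > 0. By multiplying by a positive, b * r < d * r. Then b * r + h < d * r + h. Since q > 0, by multiplying by a positive, (b * r + h) * q < (d * r + h) * q. From l > 0, by multiplying by a positive, (b * r + h) * q * l < (d * r + h) * q * l. Since c > 0, by multiplying by a positive, (b * r + h) * q * l * c < (d * r + h) * q * l * c. Since y > 0, by multiplying by a positive, (b * r + h) * q * l * c * y < (d * r + h) * q * l * c * y. Then (b * r + h) * q * l * c * y + f < (d * r + h) * q * l * c * y + f.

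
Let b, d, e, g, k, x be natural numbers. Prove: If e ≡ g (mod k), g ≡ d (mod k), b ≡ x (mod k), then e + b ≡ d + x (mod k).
e ≡ g (mod k) and g ≡ d (mod k), hence e ≡ d (mod k). From b ≡ x (mod k), e + b ≡ d + x (mod k).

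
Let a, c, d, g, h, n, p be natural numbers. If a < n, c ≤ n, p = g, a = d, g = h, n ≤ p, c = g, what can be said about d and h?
d < h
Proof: p = g and n ≤ p, hence n ≤ g. c = g and c ≤ n, thus g ≤ n. n ≤ g, so n = g. Since g = h, n = h. From a = d and a < n, d < n. n = h, so d < h.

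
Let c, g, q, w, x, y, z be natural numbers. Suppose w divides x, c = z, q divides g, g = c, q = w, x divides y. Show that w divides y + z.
w divides x and x divides y, hence w divides y. g = c and q divides g, so q divides c. c = z, so q divides z. From q = w, w divides z. w divides y, so w divides y + z.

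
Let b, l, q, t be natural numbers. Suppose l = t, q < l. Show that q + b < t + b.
l = t and q < l, hence q < t. Then q + b < t + b.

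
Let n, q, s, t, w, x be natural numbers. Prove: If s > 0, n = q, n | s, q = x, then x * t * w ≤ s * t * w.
n = q and q = x, thus n = x. n | s and s > 0, therefore n ≤ s. n = x, so x ≤ s. Then x * t ≤ s * t. Then x * t * w ≤ s * t * w.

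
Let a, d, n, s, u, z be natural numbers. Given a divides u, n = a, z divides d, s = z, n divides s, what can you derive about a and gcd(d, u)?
a divides gcd(d, u)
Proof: From n = a and n divides s, a divides s. s = z, so a divides z. Since z divides d, a divides d. a divides u, so a divides gcd(d, u).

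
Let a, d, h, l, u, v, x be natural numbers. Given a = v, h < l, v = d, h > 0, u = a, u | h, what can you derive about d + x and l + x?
d + x < l + x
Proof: a = v and v = d, thus a = d. u = a and u | h, hence a | h. From a = d, d | h. Since h > 0, d ≤ h. Since h < l, d < l. Then d + x < l + x.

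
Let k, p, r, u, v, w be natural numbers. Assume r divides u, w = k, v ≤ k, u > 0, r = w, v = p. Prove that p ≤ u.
v = p and v ≤ k, therefore p ≤ k. From r = w and r divides u, w divides u. w = k, so k divides u. Since u > 0, k ≤ u. Since p ≤ k, p ≤ u.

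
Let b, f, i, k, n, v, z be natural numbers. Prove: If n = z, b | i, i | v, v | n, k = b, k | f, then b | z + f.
Because b | i and i | v, b | v. Because v | n, b | n. n = z, so b | z. Since k = b and k | f, b | f. b | z, so b | z + f.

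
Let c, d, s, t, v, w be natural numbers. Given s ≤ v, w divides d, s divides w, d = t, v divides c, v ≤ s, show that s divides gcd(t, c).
s divides w and w divides d, therefore s divides d. Since d = t, s divides t. v ≤ s and s ≤ v, so v = s. Since v divides c, s divides c. s divides t, so s divides gcd(t, c).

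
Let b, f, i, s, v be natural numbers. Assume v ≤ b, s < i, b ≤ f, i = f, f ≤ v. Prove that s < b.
From f ≤ v and v ≤ b, f ≤ b. Since b ≤ f, f = b. Since i = f, i = b. s < i, so s < b.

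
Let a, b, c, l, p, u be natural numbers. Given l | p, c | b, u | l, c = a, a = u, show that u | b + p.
From c = a and a = u, c = u. From c | b, u | b. u | l and l | p, thus u | p. u | b, so u | b + p.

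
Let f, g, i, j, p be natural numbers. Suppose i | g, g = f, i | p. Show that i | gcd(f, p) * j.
g = f and i | g, hence i | f. Since i | p, i | gcd(f, p). Then i | gcd(f, p) * j.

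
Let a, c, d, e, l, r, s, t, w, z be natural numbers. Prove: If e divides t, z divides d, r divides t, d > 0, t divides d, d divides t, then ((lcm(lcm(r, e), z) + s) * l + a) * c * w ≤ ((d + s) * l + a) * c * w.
t divides d and d divides t, hence t = d. r divides t and e divides t, therefore lcm(r, e) divides t. Since t = d, lcm(r, e) divides d. From z divides d, lcm(lcm(r, e), z) divides d. Since d > 0, lcm(lcm(r, e), z) ≤ d. Then lcm(lcm(r, e), z) + s ≤ d + s. By multiplying by a non-negative, (lcm(lcm(r, e), z) + s) * l ≤ (d + s) * l. Then (lcm(lcm(r, e), z) + s) * l + a ≤ (d + s) * l + a. By multiplying by a non-negative, ((lcm(lcm(r, e), z) + s) * l + a) * c ≤ ((d + s) * l + a) * c. By multiplying by a non-negative, ((lcm(lcm(r, e), z) + s) * l + a) * c * w ≤ ((d + s) * l + a) * c * w.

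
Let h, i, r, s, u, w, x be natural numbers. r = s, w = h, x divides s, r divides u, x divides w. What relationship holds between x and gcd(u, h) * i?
x divides gcd(u, h) * i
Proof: From r = s and r divides u, s divides u. x divides s, so x divides u. From w = h and x divides w, x divides h. Since x divides u, x divides gcd(u, h). Then x divides gcd(u, h) * i.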